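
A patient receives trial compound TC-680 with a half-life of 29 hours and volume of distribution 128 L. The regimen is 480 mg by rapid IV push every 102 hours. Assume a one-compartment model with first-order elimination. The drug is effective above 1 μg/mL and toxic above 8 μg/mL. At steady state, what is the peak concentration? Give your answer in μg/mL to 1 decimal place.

k = ln2/t½ = ln2/29 ≈ 0.023902 h⁻¹; fraction remaining f = e^(−kτ) = e^(−0.023902×102) ≈ 0.0873.
Accumulation ratio R = 1/(1 − f) ≈ 1/0.9127 ≈ 1.0957.
Single-dose peak C₀ = D/Vd = 480/128 ≈ 3.750 μg/mL.
Steady-state peak Cmax,ss = C₀·R ≈ 3.750 × 1.0957 ≈ 4.109 μg/mL.
Peak 4.1 μg/mL vs MTC 8 μg/mL: below toxic threshold.

4.1 μg/mL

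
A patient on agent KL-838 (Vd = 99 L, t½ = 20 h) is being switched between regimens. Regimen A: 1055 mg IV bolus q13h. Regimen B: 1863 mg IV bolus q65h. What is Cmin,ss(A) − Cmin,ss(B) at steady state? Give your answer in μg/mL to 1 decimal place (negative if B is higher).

Regimen A: f = (1/2)^(13/20) ≈ 0.6373; Cmin,ss = (1055/99)·f/(1−f) ≈ 18.725 μg/mL.
Regimen B: f = (1/2)^(65/20) ≈ 0.1051; Cmin,ss = (1863/99)·f/(1−f) ≈ 2.210 μg/mL.
Difference ≈ 18.725 − 2.210 ≈ 16.515 μg/mL.

16.5 μg/mL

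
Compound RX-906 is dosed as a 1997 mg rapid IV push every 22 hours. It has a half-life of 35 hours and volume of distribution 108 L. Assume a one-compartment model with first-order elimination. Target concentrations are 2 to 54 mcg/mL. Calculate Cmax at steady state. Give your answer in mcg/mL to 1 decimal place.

52.4 mcg/mL

Over one 22-h interval, 22/35 ≈ 0.62857 half-lives elapse, leaving f ≈ 0.6468 of each dose.
At steady state, accumulation factor R = 1/(1 − e^(−kτ)) ≈ 2.8313.
Each bolus raises the concentration by D/Vd = 1997/108 ≈ 18.491 mcg/mL.
Cmax,ss = C₀/(1 − f) ≈ 18.491/0.3532 ≈ 52.353 mcg/mL.
Peak 52.4 mcg/mL vs MTC 54 mcg/mL: below toxic threshold.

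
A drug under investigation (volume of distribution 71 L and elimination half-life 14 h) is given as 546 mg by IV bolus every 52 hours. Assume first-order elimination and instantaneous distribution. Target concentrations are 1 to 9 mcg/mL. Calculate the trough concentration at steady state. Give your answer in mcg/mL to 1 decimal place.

0.6 mcg/mL

Over one 52-h interval, 52/14 ≈ 3.7143 half-lives elapse, leaving f ≈ 0.0762 of each dose.
At steady state, accumulation factor R = 1/(1 − e^(−kτ)) ≈ 1.0825.
Each bolus raises the concentration by D/Vd = 546/71 ≈ 7.690 mcg/mL.
Cmax,ss = C₀/(1 − f) ≈ 7.690/0.9238 ≈ 8.324 mcg/mL.
One interval later, Cmin,ss = Cmax,ss·e^(−kτ) ≈ 8.324 × 0.0762 ≈ 0.634 mcg/mL.
Trough 0.6 mcg/mL vs MEC 1 mcg/mL: subtherapeutic.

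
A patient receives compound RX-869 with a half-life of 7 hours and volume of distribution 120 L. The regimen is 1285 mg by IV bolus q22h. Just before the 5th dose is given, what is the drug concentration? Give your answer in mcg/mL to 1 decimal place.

f = (1/2)^(τ/t½) = (1/2)^(22/7) ≈ 0.1132.
C₀ = D/Vd = 1285/120 ≈ 10.708 mcg/mL.
Before the 5th dose, 4 doses have been given. Superposition: Cmin = C₀·(f + f² + … + f^4).
≈ 10.708 × (0.1132 + 0.0128 + 0.0015 + 0.0002) ≈ 10.708 × 0.1277 ≈ 1.367 mcg/mL.

1.4 mcg/mL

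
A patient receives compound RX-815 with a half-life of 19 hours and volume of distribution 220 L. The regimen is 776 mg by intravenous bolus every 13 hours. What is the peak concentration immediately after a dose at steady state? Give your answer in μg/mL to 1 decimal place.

9.3 μg/mL

τ/t½ = 13/19 ≈ 0.68421, so fraction remaining f = (1/2)^(13/19) ≈ 0.6223.
Accumulation ratio R = 1/(1 − f) ≈ 1/0.3777 ≈ 2.6476.
Single-dose peak C₀ = D/Vd = 776/220 ≈ 3.527 μg/mL.
Cmax,ss = C₀/(1 − f) ≈ 3.527/0.3777 ≈ 9.338 μg/mL.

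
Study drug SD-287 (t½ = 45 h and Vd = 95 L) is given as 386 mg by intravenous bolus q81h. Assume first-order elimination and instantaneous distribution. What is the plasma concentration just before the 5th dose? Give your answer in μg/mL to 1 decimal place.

f = (1/2)^(τ/t½) = (1/2)^(81/45) ≈ 0.2872.
C₀ = D/Vd = 386/95 ≈ 4.063 μg/mL.
Before the 5th dose, 4 doses have been given. Superposition: Cmin = C₀·(f + f² + … + f^4).
≈ 4.063 × (0.2872 + 0.0825 + 0.0237 + 0.0068) ≈ 4.063 × 0.4002 ≈ 1.626 μg/mL.

1.6 μg/mL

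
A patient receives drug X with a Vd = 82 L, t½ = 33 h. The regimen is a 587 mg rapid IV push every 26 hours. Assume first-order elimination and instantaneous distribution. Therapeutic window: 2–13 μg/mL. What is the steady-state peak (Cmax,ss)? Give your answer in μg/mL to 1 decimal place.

17.0 μg/mL

τ/t½ = 26/33 ≈ 0.78788, so fraction remaining f = (1/2)^(26/33) ≈ 0.5792.
At steady state, accumulation factor R = 1/(1 − e^(−kτ)) ≈ 2.3764.
Single-dose peak C₀ = D/Vd = 587/82 ≈ 7.159 μg/mL.
Cmax,ss = C₀/(1 − f) ≈ 7.159/0.4208 ≈ 17.013 μg/mL.
Peak 17.0 μg/mL vs MTC 13 μg/mL: exceeds toxic threshold.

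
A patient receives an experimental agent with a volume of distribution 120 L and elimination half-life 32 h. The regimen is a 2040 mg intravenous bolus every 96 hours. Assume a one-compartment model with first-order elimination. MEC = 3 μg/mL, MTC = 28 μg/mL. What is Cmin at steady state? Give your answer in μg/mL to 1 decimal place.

The dosing interval is 3 half-lives, so f = 2^(−3) = 0.125.
Accumulation ratio R = 1/(1 − f) = 1/0.875 = 8/7.
Single-dose peak C₀ = D/Vd = 2040/120 = 17 μg/mL.
Steady-state peak Cmax,ss = C₀·R = 17 × 8/7 ≈ 19.429 μg/mL.
Steady-state trough Cmin,ss = Cmax,ss·f ≈ 19.429 × 0.125 ≈ 2.429 μg/mL.
Trough 2.4 μg/mL vs MEC 3 μg/mL: subtherapeutic.

2.4 μg/mL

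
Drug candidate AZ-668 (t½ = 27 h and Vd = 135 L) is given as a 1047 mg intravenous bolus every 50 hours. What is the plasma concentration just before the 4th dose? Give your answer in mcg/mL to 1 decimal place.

2.9 mcg/mL

f = (1/2)^(τ/t½) = (1/2)^(50/27) ≈ 0.2770.
C₀ = D/Vd = 1047/135 ≈ 7.756 mcg/mL.
Before the 4th dose, 3 doses have been given. Superposition: Cmin = C₀·(f + f² + … + f^3).
≈ 7.756 × (0.2770 + 0.0767 + 0.0213) ≈ 7.756 × 0.3750 ≈ 2.909 mcg/mL.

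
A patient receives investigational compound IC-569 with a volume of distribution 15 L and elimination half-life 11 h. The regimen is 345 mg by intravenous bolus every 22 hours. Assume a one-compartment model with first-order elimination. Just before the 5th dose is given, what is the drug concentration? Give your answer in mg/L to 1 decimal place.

f = (1/2)^(τ/t½) = (1/2)^(22/11) ≈ 0.2500.
C₀ = D/Vd = 345/15 ≈ 23.000 mg/L.
Before the 5th dose, 4 doses have been given. Superposition: Cmin = C₀·(f + f² + … + f^4).
≈ 23.000 × (0.2500 + 0.0625 + 0.0156 + 0.0039) ≈ 23.000 × 0.3320 ≈ 7.636 mg/L.

7.6 mg/L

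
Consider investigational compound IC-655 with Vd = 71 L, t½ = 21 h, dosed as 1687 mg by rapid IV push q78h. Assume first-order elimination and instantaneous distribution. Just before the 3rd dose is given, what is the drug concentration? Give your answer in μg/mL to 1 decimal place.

1.9 μg/mL

f = (1/2)^(τ/t½) = (1/2)^(78/21) ≈ 0.0762.
C₀ = D/Vd = 1687/71 ≈ 23.761 μg/mL.
Before the 3rd dose, 2 doses have been given. Superposition: Cmin = C₀·(f + f²).
≈ 23.761 × (0.0762 + 0.0058) ≈ 23.761 × 0.0820 ≈ 1.948 μg/mL.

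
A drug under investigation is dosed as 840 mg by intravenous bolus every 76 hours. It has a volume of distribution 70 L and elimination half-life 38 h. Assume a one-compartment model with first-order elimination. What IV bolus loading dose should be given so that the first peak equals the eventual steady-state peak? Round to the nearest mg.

f = (1/2)^(76/38) ≈ 0.250000; accumulation ratio R = 1/(1−f) ≈ 1.33333.
Loading dose to hit Cmax,ss on first dose: D_load = D_maint·R ≈ 840 × 1.33333 ≈ 1120.00 mg.

1120 mg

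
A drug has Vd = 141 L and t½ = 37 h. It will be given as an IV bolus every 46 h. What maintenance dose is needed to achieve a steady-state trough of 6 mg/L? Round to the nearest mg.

1157 mg

τ/t½ = 46/37 ≈ 1.2432, so f = (1/2)^(46/37) ≈ 0.422422.
Cmin,ss = (D/Vd)·f/(1−f), so D = Cmin,ss·Vd·(1−f)/f.
D = 6 × 141 × (1−f)/f ≈ 6 × 141 × 1.36730 ≈ 1156.74 mg.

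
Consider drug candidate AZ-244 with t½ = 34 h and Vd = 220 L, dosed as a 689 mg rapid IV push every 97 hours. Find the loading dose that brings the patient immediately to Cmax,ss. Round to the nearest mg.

f = (1/2)^(97/34) ≈ 0.138414; accumulation ratio R = 1/(1−f) ≈ 1.16065.
Loading dose to hit Cmax,ss on first dose: D_load = D_maint·R ≈ 689 × 1.16065 ≈ 799.69 mg.

800 mg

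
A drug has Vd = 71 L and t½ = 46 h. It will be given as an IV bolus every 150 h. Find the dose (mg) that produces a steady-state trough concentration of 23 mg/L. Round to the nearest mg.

τ/t½ = 150/46 ≈ 3.2609, so f = (1/2)^(150/46) ≈ 0.104323.
Cmin,ss = (D/Vd)·f/(1−f), so D = Cmin,ss·Vd·(1−f)/f.
D = 23 × 71 × (1−f)/f ≈ 23 × 71 × 8.58561 ≈ 14020.30 mg.

14020 mg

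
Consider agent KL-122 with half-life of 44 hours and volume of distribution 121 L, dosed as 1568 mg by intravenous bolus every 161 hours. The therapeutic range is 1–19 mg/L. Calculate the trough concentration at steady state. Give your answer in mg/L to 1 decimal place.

k = ln2/t½ = ln2/44 ≈ 0.015753 h⁻¹; fraction remaining f = e^(−kτ) = e^(−0.015753×161) ≈ 0.0792.
Each bolus raises the concentration by D/Vd = 1568/121 ≈ 12.959 mg/L.
Steady-state trough Cmin,ss = C₀·f/(1−f) ≈ 12.959 × 0.0792/0.9208 ≈ 1.115 mg/L.
Trough 1.1 mg/L vs MEC 1 mg/L: adequate.

1.1 mg/L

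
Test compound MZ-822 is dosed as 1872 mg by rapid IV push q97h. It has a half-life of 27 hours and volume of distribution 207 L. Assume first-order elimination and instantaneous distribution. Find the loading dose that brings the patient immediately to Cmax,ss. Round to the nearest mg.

f = (1/2)^(97/27) ≈ 0.082894; accumulation ratio R = 1/(1−f) ≈ 1.09039.
Loading dose to hit Cmax,ss on first dose: D_load = D_maint·R ≈ 1872 × 1.09039 ≈ 2041.21 mg.

2041 mg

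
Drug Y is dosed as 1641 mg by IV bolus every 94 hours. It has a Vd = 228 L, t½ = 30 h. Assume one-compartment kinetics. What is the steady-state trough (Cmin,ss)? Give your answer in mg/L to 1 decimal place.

τ/t½ = 94/30 ≈ 3.1333, so fraction remaining f = (1/2)^(94/30) ≈ 0.1140.
Accumulation ratio R = 1/(1 − f) ≈ 1/0.8860 ≈ 1.1287.
Each bolus raises the concentration by D/Vd = 1641/228 ≈ 7.197 mg/L.
Steady-state peak Cmax,ss = C₀·R ≈ 7.197 × 1.1287 ≈ 8.123 mg/L.
Steady-state trough Cmin,ss = Cmax,ss·f ≈ 8.123 × 0.1140 ≈ 0.926 mg/L.

0.9 mg/L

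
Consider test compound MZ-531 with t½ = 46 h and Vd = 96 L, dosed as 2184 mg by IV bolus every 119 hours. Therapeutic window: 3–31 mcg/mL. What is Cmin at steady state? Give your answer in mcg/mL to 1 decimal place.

4.5 mcg/mL

τ/t½ = 119/46 ≈ 2.587, so fraction remaining f = (1/2)^(119/46) ≈ 0.1664.
At steady state, accumulation factor R = 1/(1 − e^(−kτ)) ≈ 1.1996.
Single-dose peak C₀ = D/Vd = 2184/96 ≈ 22.750 mcg/mL.
Steady-state peak Cmax,ss = C₀·R ≈ 22.750 × 1.1996 ≈ 27.291 mcg/mL.
Steady-state trough Cmin,ss = Cmax,ss·f ≈ 27.291 × 0.1664 ≈ 4.541 mcg/mL.
Trough 4.5 mcg/mL vs MEC 3 mcg/mL: adequate.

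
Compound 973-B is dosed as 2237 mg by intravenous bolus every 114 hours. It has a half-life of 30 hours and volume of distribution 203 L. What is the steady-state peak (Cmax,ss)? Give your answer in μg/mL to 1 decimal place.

k = ln2/t½ = ln2/30 ≈ 0.023105 h⁻¹; fraction remaining f = e^(−kτ) = e^(−0.023105×114) ≈ 0.0718.
Accumulation ratio R = 1/(1 − f) ≈ 1/0.9282 ≈ 1.0774.
Single-dose peak C₀ = D/Vd = 2237/203 ≈ 11.020 μg/mL.
Steady-state peak Cmax,ss = C₀·R ≈ 11.020 × 1.0774 ≈ 11.873 μg/mL.

11.9 μg/mL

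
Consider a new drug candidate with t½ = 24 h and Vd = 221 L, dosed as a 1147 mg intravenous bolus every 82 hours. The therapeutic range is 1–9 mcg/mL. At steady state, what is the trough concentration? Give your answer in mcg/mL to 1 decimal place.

0.5 mcg/mL

Over one 82-h interval, 82/24 ≈ 3.4167 half-lives elapse, leaving f ≈ 0.0936 of each dose.
At steady state, accumulation factor R = 1/(1 − e^(−kτ)) ≈ 1.1033.
Each bolus raises the concentration by D/Vd = 1147/221 ≈ 5.190 mcg/mL.
Cmax,ss = C₀/(1 − f) ≈ 5.190/0.9064 ≈ 5.726 mcg/mL.
Steady-state trough Cmin,ss = Cmax,ss·f ≈ 5.726 × 0.0936 ≈ 0.536 mcg/mL.
Trough 0.5 mcg/mL vs MEC 1 mcg/mL: subtherapeutic.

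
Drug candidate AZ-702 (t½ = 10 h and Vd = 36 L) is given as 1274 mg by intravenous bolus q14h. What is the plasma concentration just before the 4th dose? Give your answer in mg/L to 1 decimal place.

f = (1/2)^(τ/t½) = (1/2)^(14/10) ≈ 0.3789.
C₀ = D/Vd = 1274/36 ≈ 35.389 mg/L.
Before the 4th dose, 3 doses have been given. Superposition: Cmin = C₀·(f + f² + … + f^3).
≈ 35.389 × (0.3789 + 0.1436 + 0.0544) ≈ 35.389 × 0.5769 ≈ 20.416 mg/L.

20.4 mg/L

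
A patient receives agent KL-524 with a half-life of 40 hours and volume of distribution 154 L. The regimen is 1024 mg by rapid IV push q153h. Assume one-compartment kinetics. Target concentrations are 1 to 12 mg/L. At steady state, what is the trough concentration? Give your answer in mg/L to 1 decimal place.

0.5 mg/L

τ/t½ = 153/40 ≈ 3.825, so fraction remaining f = (1/2)^(153/40) ≈ 0.0706.
Each bolus raises the concentration by D/Vd = 1024/154 ≈ 6.649 mg/L.
Steady-state trough Cmin,ss = C₀·f/(1−f) ≈ 6.649 × 0.0706/0.9294 ≈ 0.505 mg/L.
Trough 0.5 mg/L vs MEC 1 mg/L: subtherapeutic.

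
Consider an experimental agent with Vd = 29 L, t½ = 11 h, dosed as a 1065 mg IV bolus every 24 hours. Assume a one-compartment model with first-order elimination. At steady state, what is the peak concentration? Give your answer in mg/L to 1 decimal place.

k = ln2/t½ = ln2/11 ≈ 0.063013 h⁻¹; fraction remaining f = e^(−kτ) = e^(−0.063013×24) ≈ 0.2204.
At steady state, accumulation factor R = 1/(1 − e^(−kτ)) ≈ 1.2827.
Single-dose peak C₀ = D/Vd = 1065/29 ≈ 36.724 mg/L.
Steady-state peak Cmax,ss = C₀·R ≈ 36.724 × 1.2827 ≈ 47.106 mg/L.

47.1 mg/L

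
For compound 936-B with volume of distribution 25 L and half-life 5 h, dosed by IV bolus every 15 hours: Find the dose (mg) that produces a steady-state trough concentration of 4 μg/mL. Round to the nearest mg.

700 mg

τ/t½ = 15/5 ≈ 3, so f = (1/2)^(15/5) ≈ 0.125000.
Cmin,ss = (D/Vd)·f/(1−f), so D = Cmin,ss·Vd·(1−f)/f.
D = 4 × 25 × (1−f)/f ≈ 4 × 25 × 7.00000 ≈ 700.00 mg.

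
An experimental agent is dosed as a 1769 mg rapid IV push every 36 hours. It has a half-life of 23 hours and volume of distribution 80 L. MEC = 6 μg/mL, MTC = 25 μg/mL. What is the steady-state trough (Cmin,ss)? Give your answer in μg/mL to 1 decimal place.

τ/t½ = 36/23 ≈ 1.5652, so fraction remaining f = (1/2)^(36/23) ≈ 0.3379.
Accumulation ratio R = 1/(1 − f) ≈ 1/0.6621 ≈ 1.5103.
Each bolus raises the concentration by D/Vd = 1769/80 ≈ 22.113 μg/mL.
Cmax,ss = C₀/(1 − f) ≈ 22.113/0.6621 ≈ 33.398 μg/mL.
One interval later, Cmin,ss = Cmax,ss·e^(−kτ) ≈ 33.398 × 0.3379 ≈ 11.285 μg/mL.
Trough 11.3 μg/mL vs MEC 6 μg/mL: adequate.

11.3 μg/mL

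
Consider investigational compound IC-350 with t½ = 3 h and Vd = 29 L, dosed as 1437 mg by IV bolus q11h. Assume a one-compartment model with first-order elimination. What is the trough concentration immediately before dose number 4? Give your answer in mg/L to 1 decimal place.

4.2 mg/L

f = (1/2)^(τ/t½) = (1/2)^(11/3) ≈ 0.0787.
C₀ = D/Vd = 1437/29 ≈ 49.552 mg/L.
Before the 4th dose, 3 doses have been given. Superposition: Cmin = C₀·(f + f² + … + f^3).
≈ 49.552 × (0.0787 + 0.0062 + 0.0005) ≈ 49.552 × 0.0854 ≈ 4.232 mg/L.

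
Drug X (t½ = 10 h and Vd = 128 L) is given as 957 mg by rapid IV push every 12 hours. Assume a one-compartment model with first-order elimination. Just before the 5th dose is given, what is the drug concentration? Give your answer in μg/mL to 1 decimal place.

5.6 μg/mL

f = (1/2)^(τ/t½) = (1/2)^(12/10) ≈ 0.4353.
C₀ = D/Vd = 957/128 ≈ 7.477 μg/mL.
Before the 5th dose, 4 doses have been given. Superposition: Cmin = C₀·(f + f² + … + f^4).
≈ 7.477 × (0.4353 + 0.1895 + 0.0825 + 0.0359) ≈ 7.477 × 0.7432 ≈ 5.557 μg/mL.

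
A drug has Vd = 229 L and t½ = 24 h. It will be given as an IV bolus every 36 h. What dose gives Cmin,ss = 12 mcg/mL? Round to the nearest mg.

5025 mg

τ/t½ = 36/24 ≈ 1.5, so f = (1/2)^(36/24) ≈ 0.353553.
Cmin,ss = (D/Vd)·f/(1−f), so D = Cmin,ss·Vd·(1−f)/f.
D = 12 × 229 × (1−f)/f ≈ 12 × 229 × 1.82843 ≈ 5024.53 mg.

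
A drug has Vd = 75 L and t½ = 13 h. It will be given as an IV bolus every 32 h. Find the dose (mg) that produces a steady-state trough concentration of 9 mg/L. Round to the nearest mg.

τ/t½ = 32/13 ≈ 2.4615, so f = (1/2)^(32/13) ≈ 0.181553.
Cmin,ss = (D/Vd)·f/(1−f), so D = Cmin,ss·Vd·(1−f)/f.
D = 9 × 75 × (1−f)/f ≈ 9 × 75 × 4.50803 ≈ 3042.92 mg.

3043 mg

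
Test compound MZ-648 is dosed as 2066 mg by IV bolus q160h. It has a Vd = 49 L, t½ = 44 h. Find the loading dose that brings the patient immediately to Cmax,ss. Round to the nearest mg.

2247 mg

f = (1/2)^(160/44) ≈ 0.080417; accumulation ratio R = 1/(1−f) ≈ 1.08745.
Loading dose to hit Cmax,ss on first dose: D_load = D_maint·R ≈ 2066 × 1.08745 ≈ 2246.67 mg.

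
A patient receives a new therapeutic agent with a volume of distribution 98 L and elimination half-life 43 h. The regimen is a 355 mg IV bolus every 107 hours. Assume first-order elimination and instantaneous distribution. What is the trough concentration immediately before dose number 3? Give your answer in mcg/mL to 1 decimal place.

0.8 mcg/mL

f = (1/2)^(τ/t½) = (1/2)^(107/43) ≈ 0.1782.
C₀ = D/Vd = 355/98 ≈ 3.622 mcg/mL.
Before the 3rd dose, 2 doses have been given. Superposition: Cmin = C₀·(f + f²).
≈ 3.622 × (0.1782 + 0.0318) ≈ 3.622 × 0.2100 ≈ 0.761 mcg/mL.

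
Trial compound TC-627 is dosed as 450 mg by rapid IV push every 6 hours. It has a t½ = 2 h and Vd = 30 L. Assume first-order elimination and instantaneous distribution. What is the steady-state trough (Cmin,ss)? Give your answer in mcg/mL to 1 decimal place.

2.1 mcg/mL

The dosing interval is 3 half-lives, so f = 2^(−3) = 0.125.
At steady state, R = 1/(1 − 0.125) = 8/7.
Single-dose peak C₀ = D/Vd = 450/30 = 15 mcg/mL.
Steady-state peak Cmax,ss = C₀·R = 15 × 8/7 ≈ 17.143 mcg/mL.
Steady-state trough Cmin,ss = Cmax,ss·f ≈ 17.143 × 0.125 ≈ 2.143 mcg/mL.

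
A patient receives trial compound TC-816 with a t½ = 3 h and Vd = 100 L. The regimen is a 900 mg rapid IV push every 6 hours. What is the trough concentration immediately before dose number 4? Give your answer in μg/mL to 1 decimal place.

f = (1/2)^(τ/t½) = (1/2)^(6/3) ≈ 0.2500.
C₀ = D/Vd = 900/100 ≈ 9.000 μg/mL.
Before the 4th dose, 3 doses have been given. Superposition: Cmin = C₀·(f + f² + … + f^3).
≈ 9.000 × (0.2500 + 0.0625 + 0.0156) ≈ 9.000 × 0.3281 ≈ 2.953 μg/mL.

3.0 μg/mL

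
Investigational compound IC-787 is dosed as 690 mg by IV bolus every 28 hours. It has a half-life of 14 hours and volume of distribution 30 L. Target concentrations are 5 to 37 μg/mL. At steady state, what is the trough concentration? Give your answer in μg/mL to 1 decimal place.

τ = 28 h = 2 half-lives, so f = (1/2)^2 = 0.25.
Accumulation ratio R = 1/(1 − f) = 1/0.75 = 4/3.
Single-dose peak C₀ = D/Vd = 690/30 = 23 μg/mL.
Steady-state peak Cmax,ss = C₀·R = 23 × 4/3 ≈ 30.667 μg/mL.
Steady-state trough Cmin,ss = Cmax,ss·f ≈ 30.667 × 0.25 ≈ 7.667 μg/mL.
Trough 7.7 μg/mL vs MEC 5 μg/mL: adequate.

7.7 μg/mL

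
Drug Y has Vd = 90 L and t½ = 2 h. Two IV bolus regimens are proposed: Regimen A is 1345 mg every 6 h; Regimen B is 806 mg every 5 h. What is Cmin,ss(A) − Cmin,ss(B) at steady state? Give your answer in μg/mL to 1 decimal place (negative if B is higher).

Regimen A: f = (1/2)^(6/2) ≈ 0.1250; Cmin,ss = (1345/90)·f/(1−f) ≈ 2.135 μg/mL.
Regimen B: f = (1/2)^(5/2) ≈ 0.1768; Cmin,ss = (806/90)·f/(1−f) ≈ 1.923 μg/mL.
Difference ≈ 2.135 − 1.923 ≈ 0.212 μg/mL.

0.2 μg/mL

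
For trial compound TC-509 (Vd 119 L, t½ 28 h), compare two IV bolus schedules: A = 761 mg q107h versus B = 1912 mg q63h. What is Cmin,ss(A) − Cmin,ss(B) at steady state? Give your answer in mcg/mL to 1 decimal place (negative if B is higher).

Regimen A: f = (1/2)^(107/28) ≈ 0.0707; Cmin,ss = (761/119)·f/(1−f) ≈ 0.487 mcg/mL.
Regimen B: f = (1/2)^(63/28) ≈ 0.2102; Cmin,ss = (1912/119)·f/(1−f) ≈ 4.276 mcg/mL.
Difference ≈ 0.487 − 4.276 ≈ -3.789 mcg/mL.

-3.8 mcg/mL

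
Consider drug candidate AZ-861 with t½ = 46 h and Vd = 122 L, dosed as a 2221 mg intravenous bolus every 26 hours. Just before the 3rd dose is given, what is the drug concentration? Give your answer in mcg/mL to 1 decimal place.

20.6 mcg/mL

f = (1/2)^(τ/t½) = (1/2)^(26/46) ≈ 0.6759.
C₀ = D/Vd = 2221/122 ≈ 18.205 mcg/mL.
Before the 3rd dose, 2 doses have been given. Superposition: Cmin = C₀·(f + f²).
≈ 18.205 × (0.6759 + 0.4568) ≈ 18.205 × 1.1327 ≈ 20.621 mcg/mL.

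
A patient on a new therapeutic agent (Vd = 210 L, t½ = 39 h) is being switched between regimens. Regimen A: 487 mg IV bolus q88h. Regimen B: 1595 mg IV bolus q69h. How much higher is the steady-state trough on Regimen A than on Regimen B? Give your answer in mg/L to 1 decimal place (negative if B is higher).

Regimen A: f = (1/2)^(88/39) ≈ 0.2093; Cmin,ss = (487/210)·f/(1−f) ≈ 0.614 mg/L.
Regimen B: f = (1/2)^(69/39) ≈ 0.2934; Cmin,ss = (1595/210)·f/(1−f) ≈ 3.154 mg/L.
Difference ≈ 0.614 − 3.154 ≈ -2.540 mg/L.

-2.5 mg/L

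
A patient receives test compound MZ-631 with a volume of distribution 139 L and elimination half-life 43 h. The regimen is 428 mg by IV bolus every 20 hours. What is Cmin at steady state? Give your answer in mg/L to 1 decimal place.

8.1 mg/L

τ/t½ = 20/43 ≈ 0.46512, so fraction remaining f = (1/2)^(20/43) ≈ 0.7244.
Each bolus raises the concentration by D/Vd = 428/139 ≈ 3.079 mg/L.
Steady-state trough Cmin,ss = C₀·f/(1−f) ≈ 3.079 × 0.7244/0.2756 ≈ 8.093 mg/L.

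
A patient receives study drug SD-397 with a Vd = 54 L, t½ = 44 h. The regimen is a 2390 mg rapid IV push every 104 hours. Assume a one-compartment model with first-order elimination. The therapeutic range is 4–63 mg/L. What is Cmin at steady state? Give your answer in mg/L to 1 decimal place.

10.7 mg/L

Over one 104-h interval, 104/44 ≈ 2.3636 half-lives elapse, leaving f ≈ 0.1943 of each dose.
Accumulation ratio R = 1/(1 − f) ≈ 1/0.8057 ≈ 1.2412.
Single-dose peak C₀ = D/Vd = 2390/54 ≈ 44.259 mg/L.
Steady-state peak Cmax,ss = C₀·R ≈ 44.259 × 1.2412 ≈ 54.934 mg/L.
One interval later, Cmin,ss = Cmax,ss·e^(−kτ) ≈ 54.934 × 0.1943 ≈ 10.674 mg/L.
Trough 10.7 mg/L vs MEC 4 mg/L: adequate.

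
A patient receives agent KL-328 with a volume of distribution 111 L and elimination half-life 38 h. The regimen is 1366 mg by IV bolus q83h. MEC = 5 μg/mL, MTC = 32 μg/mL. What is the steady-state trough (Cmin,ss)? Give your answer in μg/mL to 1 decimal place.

Over one 83-h interval, 83/38 ≈ 2.1842 half-lives elapse, leaving f ≈ 0.2200 of each dose.
At steady state, accumulation factor R = 1/(1 − e^(−kτ)) ≈ 1.2821.
Single-dose peak C₀ = D/Vd = 1366/111 ≈ 12.306 μg/mL.
Cmax,ss = C₀/(1 − f) ≈ 12.306/0.7800 ≈ 15.777 μg/mL.
One interval later, Cmin,ss = Cmax,ss·e^(−kτ) ≈ 15.777 × 0.2200 ≈ 3.471 μg/mL.
Trough 3.5 μg/mL vs MEC 5 μg/mL: subtherapeutic.

3.5 μg/mL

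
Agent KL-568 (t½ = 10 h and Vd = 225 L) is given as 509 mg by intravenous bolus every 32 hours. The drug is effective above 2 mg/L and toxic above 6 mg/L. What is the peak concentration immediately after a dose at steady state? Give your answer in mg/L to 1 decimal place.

Over one 32-h interval, 32/10 ≈ 3.2 half-lives elapse, leaving f ≈ 0.1088 of each dose.
Accumulation ratio R = 1/(1 − f) ≈ 1/0.8912 ≈ 1.1221.
Each bolus raises the concentration by D/Vd = 509/225 ≈ 2.262 mg/L.
Steady-state peak Cmax,ss = C₀·R ≈ 2.262 × 1.1221 ≈ 2.538 mg/L.
Peak 2.5 mg/L vs MTC 6 mg/L: below toxic threshold.

2.5 mg/L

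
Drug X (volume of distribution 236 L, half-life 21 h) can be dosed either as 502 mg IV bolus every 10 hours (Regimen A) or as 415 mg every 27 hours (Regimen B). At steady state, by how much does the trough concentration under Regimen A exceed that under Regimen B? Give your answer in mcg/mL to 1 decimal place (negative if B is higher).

4.2 mcg/mL

Regimen A: f = (1/2)^(10/21) ≈ 0.7189; Cmin,ss = (502/236)·f/(1−f) ≈ 5.440 mcg/mL.
Regimen B: f = (1/2)^(27/21) ≈ 0.4102; Cmin,ss = (415/236)·f/(1−f) ≈ 1.223 mcg/mL.
Difference ≈ 5.440 − 1.223 ≈ 4.217 mcg/mL.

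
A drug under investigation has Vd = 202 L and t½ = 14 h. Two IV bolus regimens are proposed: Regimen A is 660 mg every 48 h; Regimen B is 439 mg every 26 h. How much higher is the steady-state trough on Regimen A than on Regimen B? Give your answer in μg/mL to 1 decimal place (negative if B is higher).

Regimen A: f = (1/2)^(48/14) ≈ 0.0929; Cmin,ss = (660/202)·f/(1−f) ≈ 0.335 μg/mL.
Regimen B: f = (1/2)^(26/14) ≈ 0.2760; Cmin,ss = (439/202)·f/(1−f) ≈ 0.828 μg/mL.
Difference ≈ 0.335 − 0.828 ≈ -0.493 μg/mL.

-0.5 μg/mL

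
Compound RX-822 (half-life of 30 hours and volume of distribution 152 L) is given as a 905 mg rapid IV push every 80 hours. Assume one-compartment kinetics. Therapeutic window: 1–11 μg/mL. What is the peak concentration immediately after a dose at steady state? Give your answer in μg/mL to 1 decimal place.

7.1 μg/mL

k = ln2/t½ = ln2/30 ≈ 0.023105 h⁻¹; fraction remaining f = e^(−kτ) = e^(−0.023105×80) ≈ 0.1575.
At steady state, accumulation factor R = 1/(1 − e^(−kτ)) ≈ 1.1869.
Single-dose peak C₀ = D/Vd = 905/152 ≈ 5.954 μg/mL.
Cmax,ss = C₀/(1 − f) ≈ 5.954/0.8425 ≈ 7.067 μg/mL.
Peak 7.1 μg/mL vs MTC 11 μg/mL: below toxic threshold.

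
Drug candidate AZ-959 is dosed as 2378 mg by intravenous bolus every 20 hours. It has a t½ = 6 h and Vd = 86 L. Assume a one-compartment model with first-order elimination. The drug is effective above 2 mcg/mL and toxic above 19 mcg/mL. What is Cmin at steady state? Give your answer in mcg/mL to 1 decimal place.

3.0 mcg/mL

Over one 20-h interval, 20/6 ≈ 3.3333 half-lives elapse, leaving f ≈ 0.0992 of each dose.
Each bolus raises the concentration by D/Vd = 2378/86 ≈ 27.651 mcg/mL.
Steady-state trough Cmin,ss = C₀·f/(1−f) ≈ 27.651 × 0.0992/0.9008 ≈ 3.045 mcg/mL.
Trough 3.0 mcg/mL vs MEC 2 mcg/mL: adequate.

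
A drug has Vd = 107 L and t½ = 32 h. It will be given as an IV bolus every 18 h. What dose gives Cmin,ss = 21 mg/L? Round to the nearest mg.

τ/t½ = 18/32 ≈ 0.5625, so f = (1/2)^(18/32) ≈ 0.677128.
Cmin,ss = (D/Vd)·f/(1−f), so D = Cmin,ss·Vd·(1−f)/f.
D = 21 × 107 × (1−f)/f ≈ 21 × 107 × 0.47683 ≈ 1071.44 mg.

1071 mg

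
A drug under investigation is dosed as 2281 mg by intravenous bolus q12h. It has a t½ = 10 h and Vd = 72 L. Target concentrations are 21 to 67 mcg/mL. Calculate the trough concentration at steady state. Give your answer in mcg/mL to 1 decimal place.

24.4 mcg/mL

k = ln2/t½ = ln2/10 ≈ 0.069315 h⁻¹; fraction remaining f = e^(−kτ) = e^(−0.069315×12) ≈ 0.4353.
Accumulation ratio R = 1/(1 − f) ≈ 1/0.5647 ≈ 1.7709.
Each bolus raises the concentration by D/Vd = 2281/72 ≈ 31.681 mcg/mL.
Cmax,ss = C₀/(1 − f) ≈ 31.681/0.5647 ≈ 56.102 mcg/mL.
One interval later, Cmin,ss = Cmax,ss·e^(−kτ) ≈ 56.102 × 0.4353 ≈ 24.421 mcg/mL.
Trough 24.4 mcg/mL vs MEC 21 mcg/mL: adequate.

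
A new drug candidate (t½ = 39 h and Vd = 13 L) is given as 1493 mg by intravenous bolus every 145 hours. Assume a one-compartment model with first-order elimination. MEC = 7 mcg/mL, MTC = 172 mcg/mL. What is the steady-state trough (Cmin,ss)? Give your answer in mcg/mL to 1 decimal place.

τ/t½ = 145/39 ≈ 3.7179, so fraction remaining f = (1/2)^(145/39) ≈ 0.0760.
Each bolus raises the concentration by D/Vd = 1493/13 ≈ 114.846 mcg/mL.
Steady-state trough Cmin,ss = C₀·f/(1−f) ≈ 114.846 × 0.0760/0.9240 ≈ 9.446 mcg/mL.
Trough 9.4 mcg/mL vs MEC 7 mcg/mL: adequate.

9.4 mcg/mL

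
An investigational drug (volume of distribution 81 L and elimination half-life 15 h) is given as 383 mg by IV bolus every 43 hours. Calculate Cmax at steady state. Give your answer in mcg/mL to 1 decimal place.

5.5 mcg/mL

τ/t½ = 43/15 ≈ 2.8667, so fraction remaining f = (1/2)^(43/15) ≈ 0.1371.
Accumulation ratio R = 1/(1 − f) ≈ 1/0.8629 ≈ 1.1589.
Single-dose peak C₀ = D/Vd = 383/81 ≈ 4.728 mcg/mL.
Cmax,ss = C₀/(1 − f) ≈ 4.728/0.8629 ≈ 5.479 mcg/mL.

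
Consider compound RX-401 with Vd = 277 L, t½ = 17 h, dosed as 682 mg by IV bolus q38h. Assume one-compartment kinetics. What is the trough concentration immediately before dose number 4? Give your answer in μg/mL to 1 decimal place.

f = (1/2)^(τ/t½) = (1/2)^(38/17) ≈ 0.2124.
C₀ = D/Vd = 682/277 ≈ 2.462 μg/mL.
Before the 4th dose, 3 doses have been given. Superposition: Cmin = C₀·(f + f² + … + f^3).
≈ 2.462 × (0.2124 + 0.0451 + 0.0096) ≈ 2.462 × 0.2671 ≈ 0.658 μg/mL.

0.7 μg/mL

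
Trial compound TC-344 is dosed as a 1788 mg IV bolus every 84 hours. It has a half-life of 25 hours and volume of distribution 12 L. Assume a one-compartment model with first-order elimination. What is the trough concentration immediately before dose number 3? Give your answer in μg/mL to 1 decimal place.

15.9 μg/mL

f = (1/2)^(τ/t½) = (1/2)^(84/25) ≈ 0.0974.
C₀ = D/Vd = 1788/12 ≈ 149.000 μg/mL.
Before the 3rd dose, 2 doses have been given. Superposition: Cmin = C₀·(f + f²).
≈ 149.000 × (0.0974 + 0.0095) ≈ 149.000 × 0.1069 ≈ 15.928 μg/mL.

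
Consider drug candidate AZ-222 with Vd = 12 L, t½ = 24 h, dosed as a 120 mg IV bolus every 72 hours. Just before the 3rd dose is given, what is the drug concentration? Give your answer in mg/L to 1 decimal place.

1.4 mg/L

f = (1/2)^(τ/t½) = (1/2)^(72/24) ≈ 0.1250.
C₀ = D/Vd = 120/12 ≈ 10.000 mg/L.
Before the 3rd dose, 2 doses have been given. Superposition: Cmin = C₀·(f + f²).
≈ 10.000 × (0.1250 + 0.0156) ≈ 10.000 × 0.1406 ≈ 1.406 mg/L.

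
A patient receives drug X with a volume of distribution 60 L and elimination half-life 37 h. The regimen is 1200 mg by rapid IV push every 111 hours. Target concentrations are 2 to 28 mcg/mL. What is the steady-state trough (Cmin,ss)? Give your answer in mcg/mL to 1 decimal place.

The dosing interval is 3 half-lives, so f = 2^(−3) = 0.125.
Accumulation ratio R = 1/(1 − f) = 1/0.875 = 8/7.
Single-dose peak C₀ = D/Vd = 1200/60 = 20 mcg/mL.
Steady-state peak Cmax,ss = C₀·R = 20 × 8/7 ≈ 22.857 mcg/mL.
Steady-state trough Cmin,ss = Cmax,ss·f ≈ 22.857 × 0.125 ≈ 2.857 mcg/mL.
Trough 2.9 mcg/mL vs MEC 2 mcg/mL: adequate.

2.9 mcg/mL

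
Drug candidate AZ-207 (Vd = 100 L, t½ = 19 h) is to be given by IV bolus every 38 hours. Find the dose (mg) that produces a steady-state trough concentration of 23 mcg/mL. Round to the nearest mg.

6900 mg

τ/t½ = 38/19 ≈ 2, so f = (1/2)^(38/19) ≈ 0.250000.
Cmin,ss = (D/Vd)·f/(1−f), so D = Cmin,ss·Vd·(1−f)/f.
D = 23 × 100 × (1−f)/f ≈ 23 × 100 × 3.00000 ≈ 6900.00 mg.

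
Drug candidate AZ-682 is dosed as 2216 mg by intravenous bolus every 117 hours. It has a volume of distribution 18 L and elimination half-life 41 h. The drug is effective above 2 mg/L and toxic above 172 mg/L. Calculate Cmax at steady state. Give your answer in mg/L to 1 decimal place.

Over one 117-h interval, 117/41 ≈ 2.8537 half-lives elapse, leaving f ≈ 0.1383 of each dose.
Accumulation ratio R = 1/(1 − f) ≈ 1/0.8617 ≈ 1.1605.
Single-dose peak C₀ = D/Vd = 2216/18 ≈ 123.111 mg/L.
Steady-state peak Cmax,ss = C₀·R ≈ 123.111 × 1.1605 ≈ 142.870 mg/L.
Peak 142.9 mg/L vs MTC 172 mg/L: below toxic threshold.

142.9 mg/L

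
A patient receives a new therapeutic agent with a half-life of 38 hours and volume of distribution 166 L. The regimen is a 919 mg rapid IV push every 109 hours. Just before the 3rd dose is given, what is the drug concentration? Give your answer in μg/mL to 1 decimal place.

0.9 μg/mL

f = (1/2)^(τ/t½) = (1/2)^(109/38) ≈ 0.1369.
C₀ = D/Vd = 919/166 ≈ 5.536 μg/mL.
Before the 3rd dose, 2 doses have been given. Superposition: Cmin = C₀·(f + f²).
≈ 5.536 × (0.1369 + 0.0187) ≈ 5.536 × 0.1556 ≈ 0.861 μg/mL.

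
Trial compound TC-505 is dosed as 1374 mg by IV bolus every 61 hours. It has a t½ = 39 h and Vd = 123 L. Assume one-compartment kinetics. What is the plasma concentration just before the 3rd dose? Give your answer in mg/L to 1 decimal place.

f = (1/2)^(τ/t½) = (1/2)^(61/39) ≈ 0.3382.
C₀ = D/Vd = 1374/123 ≈ 11.171 mg/L.
Before the 3rd dose, 2 doses have been given. Superposition: Cmin = C₀·(f + f²).
≈ 11.171 × (0.3382 + 0.1144) ≈ 11.171 × 0.4526 ≈ 5.056 mg/L.

5.1 mg/L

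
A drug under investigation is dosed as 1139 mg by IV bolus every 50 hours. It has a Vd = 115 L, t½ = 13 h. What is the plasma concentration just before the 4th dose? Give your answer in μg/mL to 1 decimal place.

f = (1/2)^(τ/t½) = (1/2)^(50/13) ≈ 0.0695.
C₀ = D/Vd = 1139/115 ≈ 9.904 μg/mL.
Before the 4th dose, 3 doses have been given. Superposition: Cmin = C₀·(f + f² + … + f^3).
≈ 9.904 × (0.0695 + 0.0048 + 0.0003) ≈ 9.904 × 0.0746 ≈ 0.739 μg/mL.

0.7 μg/mL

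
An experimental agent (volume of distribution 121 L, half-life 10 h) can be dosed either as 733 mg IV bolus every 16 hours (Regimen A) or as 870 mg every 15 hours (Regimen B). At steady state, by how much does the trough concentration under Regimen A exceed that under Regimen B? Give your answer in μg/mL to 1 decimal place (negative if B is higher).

Regimen A: f = (1/2)^(16/10) ≈ 0.3299; Cmin,ss = (733/121)·f/(1−f) ≈ 2.982 μg/mL.
Regimen B: f = (1/2)^(15/10) ≈ 0.3536; Cmin,ss = (870/121)·f/(1−f) ≈ 3.933 μg/mL.
Difference ≈ 2.982 − 3.933 ≈ -0.951 μg/mL.

-1.0 μg/mL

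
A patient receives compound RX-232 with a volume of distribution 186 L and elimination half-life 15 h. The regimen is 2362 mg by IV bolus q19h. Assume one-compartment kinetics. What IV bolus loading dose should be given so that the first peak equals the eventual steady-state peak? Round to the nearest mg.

4042 mg

f = (1/2)^(19/15) ≈ 0.415619; accumulation ratio R = 1/(1−f) ≈ 1.71121.
Loading dose to hit Cmax,ss on first dose: D_load = D_maint·R ≈ 2362 × 1.71121 ≈ 4041.88 mg.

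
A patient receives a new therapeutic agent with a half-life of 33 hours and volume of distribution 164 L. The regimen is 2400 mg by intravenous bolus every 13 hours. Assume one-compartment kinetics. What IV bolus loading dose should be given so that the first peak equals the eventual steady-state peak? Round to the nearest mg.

f = (1/2)^(13/33) ≈ 0.761049; accumulation ratio R = 1/(1−f) ≈ 4.18496.
Loading dose to hit Cmax,ss on first dose: D_load = D_maint·R ≈ 2400 × 4.18496 ≈ 10043.90 mg.

10044 mg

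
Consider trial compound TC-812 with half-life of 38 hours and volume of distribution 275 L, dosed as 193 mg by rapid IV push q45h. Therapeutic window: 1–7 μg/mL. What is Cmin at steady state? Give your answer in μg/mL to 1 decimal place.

0.6 μg/mL

τ/t½ = 45/38 ≈ 1.1842, so fraction remaining f = (1/2)^(45/38) ≈ 0.4401.
Single-dose peak C₀ = D/Vd = 193/275 ≈ 0.702 μg/mL.
Steady-state trough Cmin,ss = C₀·f/(1−f) ≈ 0.702 × 0.4401/0.5599 ≈ 0.552 μg/mL.
Trough 0.6 μg/mL vs MEC 1 μg/mL: subtherapeutic.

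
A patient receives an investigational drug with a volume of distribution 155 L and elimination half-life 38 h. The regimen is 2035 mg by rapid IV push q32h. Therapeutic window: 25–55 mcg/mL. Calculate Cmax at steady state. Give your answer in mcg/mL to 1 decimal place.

τ/t½ = 32/38 ≈ 0.84211, so fraction remaining f = (1/2)^(32/38) ≈ 0.5578.
At steady state, accumulation factor R = 1/(1 − e^(−kτ)) ≈ 2.2614.
Each bolus raises the concentration by D/Vd = 2035/155 ≈ 13.129 mcg/mL.
Steady-state peak Cmax,ss = C₀·R ≈ 13.129 × 2.2614 ≈ 29.690 mcg/mL.
Peak 29.7 mcg/mL vs MTC 55 mcg/mL: below toxic threshold.

29.7 mcg/mL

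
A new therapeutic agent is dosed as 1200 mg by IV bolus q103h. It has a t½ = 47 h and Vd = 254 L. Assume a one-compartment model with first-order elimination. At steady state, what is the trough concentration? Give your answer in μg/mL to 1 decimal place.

1.3 μg/mL

τ/t½ = 103/47 ≈ 2.1915, so fraction remaining f = (1/2)^(103/47) ≈ 0.2189.
At steady state, accumulation factor R = 1/(1 − e^(−kτ)) ≈ 1.2802.
Single-dose peak C₀ = D/Vd = 1200/254 ≈ 4.724 μg/mL.
Steady-state peak Cmax,ss = C₀·R ≈ 4.724 × 1.2802 ≈ 6.048 μg/mL.
Steady-state trough Cmin,ss = Cmax,ss·f ≈ 6.048 × 0.2189 ≈ 1.324 μg/mL.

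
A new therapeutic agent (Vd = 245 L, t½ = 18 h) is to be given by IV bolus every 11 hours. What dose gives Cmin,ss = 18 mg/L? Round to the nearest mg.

τ/t½ = 11/18 ≈ 0.61111, so f = (1/2)^(11/18) ≈ 0.654692.
Cmin,ss = (D/Vd)·f/(1−f), so D = Cmin,ss·Vd·(1−f)/f.
D = 18 × 245 × (1−f)/f ≈ 18 × 245 × 0.52744 ≈ 2326.01 mg.

2326 mg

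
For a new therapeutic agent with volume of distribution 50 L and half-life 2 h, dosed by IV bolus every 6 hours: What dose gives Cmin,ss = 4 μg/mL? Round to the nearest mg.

1400 mg

τ/t½ = 6/2 ≈ 3, so f = (1/2)^(6/2) ≈ 0.125000.
Cmin,ss = (D/Vd)·f/(1−f), so D = Cmin,ss·Vd·(1−f)/f.
D = 4 × 50 × (1−f)/f ≈ 4 × 50 × 7.00000 ≈ 1400.00 mg.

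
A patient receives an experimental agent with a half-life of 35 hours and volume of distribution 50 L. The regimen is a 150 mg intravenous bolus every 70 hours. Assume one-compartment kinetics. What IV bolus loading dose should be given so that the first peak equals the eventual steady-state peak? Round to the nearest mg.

f = (1/2)^(70/35) ≈ 0.250000; accumulation ratio R = 1/(1−f) ≈ 1.33333.
Loading dose to hit Cmax,ss on first dose: D_load = D_maint·R ≈ 150 × 1.33333 ≈ 200.00 mg.

200 mg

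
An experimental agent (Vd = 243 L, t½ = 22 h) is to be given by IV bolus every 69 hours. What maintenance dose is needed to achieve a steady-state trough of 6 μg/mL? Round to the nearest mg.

τ/t½ = 69/22 ≈ 3.1364, so f = (1/2)^(69/22) ≈ 0.113726.
Cmin,ss = (D/Vd)·f/(1−f), so D = Cmin,ss·Vd·(1−f)/f.
D = 6 × 243 × (1−f)/f ≈ 6 × 243 × 7.79306 ≈ 11362.28 mg.

11362 mg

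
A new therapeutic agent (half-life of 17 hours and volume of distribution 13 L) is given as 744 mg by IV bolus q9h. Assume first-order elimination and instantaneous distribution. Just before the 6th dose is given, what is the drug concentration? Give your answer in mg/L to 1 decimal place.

108.5 mg/L

f = (1/2)^(τ/t½) = (1/2)^(9/17) ≈ 0.6928.
C₀ = D/Vd = 744/13 ≈ 57.231 mg/L.
Before the 6th dose, 5 doses have been given. Superposition: Cmin = C₀·(f + f² + … + f^5).
≈ 57.231 × (0.6928 + 0.4800 + 0.3325 + 0.2304 + 0.1596) ≈ 57.231 × 1.8953 ≈ 108.470 mg/L.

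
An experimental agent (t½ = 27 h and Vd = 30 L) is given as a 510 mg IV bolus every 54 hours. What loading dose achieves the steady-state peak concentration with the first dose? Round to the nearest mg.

f = (1/2)^(54/27) ≈ 0.250000; accumulation ratio R = 1/(1−f) ≈ 1.33333.
Loading dose to hit Cmax,ss on first dose: D_load = D_maint·R ≈ 510 × 1.33333 ≈ 680.00 mg.

680 mg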